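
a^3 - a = a*(a - 1)*(a + 1)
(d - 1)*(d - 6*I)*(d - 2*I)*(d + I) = d^4 - d^3 - 7*I*d^3 - 4*d^2 + 7*I*d^2 + 4*d - 12*I*d + 12*I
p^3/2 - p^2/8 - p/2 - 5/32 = (p/2 + 1/4)*(p - 5/4)*(p + 1/2)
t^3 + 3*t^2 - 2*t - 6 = (t + 3)*(t - sqrt(2))*(t + sqrt(2))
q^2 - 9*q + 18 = (q - 6)*(q - 3)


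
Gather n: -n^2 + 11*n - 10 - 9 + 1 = -n^2 + 11*n - 18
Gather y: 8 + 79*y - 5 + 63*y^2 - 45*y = 63*y^2 + 34*y + 3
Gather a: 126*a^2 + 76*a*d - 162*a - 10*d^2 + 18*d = 126*a^2 + a*(76*d - 162) - 10*d^2 + 18*d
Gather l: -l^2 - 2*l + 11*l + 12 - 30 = -l^2 + 9*l - 18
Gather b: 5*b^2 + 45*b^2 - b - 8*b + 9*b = 50*b^2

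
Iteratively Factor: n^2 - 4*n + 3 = (n - 3)*(n - 1)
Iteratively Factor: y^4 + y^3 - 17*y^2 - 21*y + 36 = (y - 1)*(y^3 + 2*y^2 - 15*y - 36) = (y - 1)*(y + 3)*(y^2 - y - 12) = (y - 4)*(y - 1)*(y + 3)*(y + 3)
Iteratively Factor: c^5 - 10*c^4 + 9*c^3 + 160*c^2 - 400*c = (c)*(c^4 - 10*c^3 + 9*c^2 + 160*c - 400) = c*(c - 5)*(c^3 - 5*c^2 - 16*c + 80) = c*(c - 5)^2*(c^2 - 16) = c*(c - 5)^2*(c + 4)*(c - 4)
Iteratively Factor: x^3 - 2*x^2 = (x)*(x^2 - 2*x) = x*(x - 2)*(x)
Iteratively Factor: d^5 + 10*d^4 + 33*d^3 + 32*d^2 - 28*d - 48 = (d - 1)*(d^4 + 11*d^3 + 44*d^2 + 76*d + 48) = (d - 1)*(d + 2)*(d^3 + 9*d^2 + 26*d + 24) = (d - 1)*(d + 2)*(d + 4)*(d^2 + 5*d + 6) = (d - 1)*(d + 2)^2*(d + 4)*(d + 3)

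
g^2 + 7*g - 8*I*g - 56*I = (g + 7)*(g - 8*I)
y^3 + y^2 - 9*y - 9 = (y - 3)*(y + 1)*(y + 3)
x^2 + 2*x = x*(x + 2)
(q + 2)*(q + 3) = q^2 + 5*q + 6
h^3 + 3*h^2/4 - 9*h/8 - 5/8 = (h - 1)*(h + 1/2)*(h + 5/4)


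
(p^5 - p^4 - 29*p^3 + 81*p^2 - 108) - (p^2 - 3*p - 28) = p^5 - p^4 - 29*p^3 + 80*p^2 + 3*p - 80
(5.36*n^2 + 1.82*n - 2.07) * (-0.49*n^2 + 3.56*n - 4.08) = -2.6264*n^4 + 18.1898*n^3 - 14.3753*n^2 - 14.7948*n + 8.4456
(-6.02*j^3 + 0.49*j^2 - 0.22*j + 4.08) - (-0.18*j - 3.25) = -6.02*j^3 + 0.49*j^2 - 0.04*j + 7.33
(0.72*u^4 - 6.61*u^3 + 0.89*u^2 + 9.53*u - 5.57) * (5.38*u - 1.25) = 3.8736*u^5 - 36.4618*u^4 + 13.0507*u^3 + 50.1589*u^2 - 41.8791*u + 6.9625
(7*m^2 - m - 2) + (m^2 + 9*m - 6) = 8*m^2 + 8*m - 8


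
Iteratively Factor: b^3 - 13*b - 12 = (b + 1)*(b^2 - b - 12) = (b + 1)*(b + 3)*(b - 4)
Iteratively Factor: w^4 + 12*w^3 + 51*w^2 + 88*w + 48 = (w + 3)*(w^3 + 9*w^2 + 24*w + 16) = (w + 3)*(w + 4)*(w^2 + 5*w + 4) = (w + 1)*(w + 3)*(w + 4)*(w + 4)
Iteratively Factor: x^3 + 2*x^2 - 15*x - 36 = (x + 3)*(x^2 - x - 12) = (x - 4)*(x + 3)*(x + 3)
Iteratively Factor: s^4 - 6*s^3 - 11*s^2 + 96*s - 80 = (s - 4)*(s^3 - 2*s^2 - 19*s + 20) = (s - 4)*(s - 1)*(s^2 - s - 20) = (s - 4)*(s - 1)*(s + 4)*(s - 5)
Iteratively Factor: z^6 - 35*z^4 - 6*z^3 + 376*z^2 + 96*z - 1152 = (z + 3)*(z^5 - 3*z^4 - 26*z^3 + 72*z^2 + 160*z - 384) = (z + 3)^2*(z^4 - 6*z^3 - 8*z^2 + 96*z - 128) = (z - 4)*(z + 3)^2*(z^3 - 2*z^2 - 16*z + 32) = (z - 4)^2*(z + 3)^2*(z^2 + 2*z - 8) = (z - 4)^2*(z - 2)*(z + 3)^2*(z + 4)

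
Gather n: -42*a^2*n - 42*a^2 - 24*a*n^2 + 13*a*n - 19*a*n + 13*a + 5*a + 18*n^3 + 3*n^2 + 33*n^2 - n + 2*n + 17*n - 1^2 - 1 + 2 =-42*a^2 + 18*a + 18*n^3 + n^2*(36 - 24*a) + n*(-42*a^2 - 6*a + 18)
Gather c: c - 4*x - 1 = c - 4*x - 1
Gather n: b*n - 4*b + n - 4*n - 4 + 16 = -4*b + n*(b - 3) + 12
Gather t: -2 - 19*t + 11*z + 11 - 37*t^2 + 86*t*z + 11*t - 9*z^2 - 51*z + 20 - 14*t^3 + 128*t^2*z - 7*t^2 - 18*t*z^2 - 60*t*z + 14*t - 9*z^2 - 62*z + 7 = -14*t^3 + t^2*(128*z - 44) + t*(-18*z^2 + 26*z + 6) - 18*z^2 - 102*z + 36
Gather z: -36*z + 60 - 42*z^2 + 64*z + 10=-42*z^2 + 28*z + 70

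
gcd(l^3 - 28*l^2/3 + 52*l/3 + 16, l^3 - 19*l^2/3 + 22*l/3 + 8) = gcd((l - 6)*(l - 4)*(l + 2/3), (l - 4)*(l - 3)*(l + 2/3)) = l^2 - 10*l/3 - 8/3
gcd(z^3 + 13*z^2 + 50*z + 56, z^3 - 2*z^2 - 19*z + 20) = z + 4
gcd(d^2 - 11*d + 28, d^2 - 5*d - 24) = 1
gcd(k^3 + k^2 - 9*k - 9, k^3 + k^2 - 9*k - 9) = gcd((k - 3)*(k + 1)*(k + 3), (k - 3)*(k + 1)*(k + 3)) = k^3 + k^2 - 9*k - 9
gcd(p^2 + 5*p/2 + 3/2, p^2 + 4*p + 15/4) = p + 3/2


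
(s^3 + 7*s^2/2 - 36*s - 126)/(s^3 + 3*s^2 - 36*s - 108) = (s + 7/2)/(s + 3)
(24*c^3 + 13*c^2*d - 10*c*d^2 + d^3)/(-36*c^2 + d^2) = (-24*c^3 - 13*c^2*d + 10*c*d^2 - d^3)/(36*c^2 - d^2)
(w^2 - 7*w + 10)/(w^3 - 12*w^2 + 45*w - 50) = 1/(w - 5)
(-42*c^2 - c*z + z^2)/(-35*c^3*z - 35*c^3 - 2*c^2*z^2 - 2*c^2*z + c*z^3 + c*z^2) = (6*c + z)/(c*(5*c*z + 5*c + z^2 + z))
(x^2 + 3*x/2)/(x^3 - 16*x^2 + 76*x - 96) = x*(2*x + 3)/(2*(x^3 - 16*x^2 + 76*x - 96))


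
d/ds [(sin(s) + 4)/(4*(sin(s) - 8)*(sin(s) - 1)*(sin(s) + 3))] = (-sin(s)^3 - 3*sin(s)^2 + 24*sin(s) + 50)*cos(s)/(2*(sin(s) - 8)^2*(sin(s) - 1)^2*(sin(s) + 3)^2)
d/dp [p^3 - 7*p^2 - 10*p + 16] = 3*p^2 - 14*p - 10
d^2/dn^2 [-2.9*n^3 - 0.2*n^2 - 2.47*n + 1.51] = -17.4*n - 0.4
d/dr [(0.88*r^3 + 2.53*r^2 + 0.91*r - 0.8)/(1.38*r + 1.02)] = (2.4288*r^3 + 6.1842*r^2 + 5.1612*r + 2.0322)/(1.9044*r^2 + 2.8152*r + 1.0404)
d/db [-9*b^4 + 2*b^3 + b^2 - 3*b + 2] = -36*b^3 + 6*b^2 + 2*b - 3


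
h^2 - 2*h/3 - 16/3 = (h - 8/3)*(h + 2)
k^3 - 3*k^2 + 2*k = k*(k - 2)*(k - 1)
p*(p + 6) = p^2 + 6*p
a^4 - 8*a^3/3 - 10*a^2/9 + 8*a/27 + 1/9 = (a - 3)*(a - 1/3)*(a + 1/3)^2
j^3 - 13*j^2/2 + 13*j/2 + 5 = (j - 5)*(j - 2)*(j + 1/2)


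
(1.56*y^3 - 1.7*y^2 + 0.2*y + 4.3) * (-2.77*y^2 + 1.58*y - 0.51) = -4.3212*y^5 + 7.1738*y^4 - 4.0356*y^3 - 10.728*y^2 + 6.692*y - 2.193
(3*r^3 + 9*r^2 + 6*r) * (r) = 3*r^4 + 9*r^3 + 6*r^2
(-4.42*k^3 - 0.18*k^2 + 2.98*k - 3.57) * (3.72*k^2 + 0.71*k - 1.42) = -16.4424*k^5 - 3.8078*k^4 + 17.2342*k^3 - 10.909*k^2 - 6.7663*k + 5.0694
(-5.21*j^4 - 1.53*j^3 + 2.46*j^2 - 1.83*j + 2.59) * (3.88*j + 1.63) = -20.2148*j^5 - 14.4287*j^4 + 7.0509*j^3 - 3.0906*j^2 + 7.0663*j + 4.2217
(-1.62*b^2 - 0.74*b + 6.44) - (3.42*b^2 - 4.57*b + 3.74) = -5.04*b^2 + 3.83*b + 2.7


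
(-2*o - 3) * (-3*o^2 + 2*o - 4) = 6*o^3 + 5*o^2 + 2*o + 12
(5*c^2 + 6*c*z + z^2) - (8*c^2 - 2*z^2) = -3*c^2 + 6*c*z + 3*z^2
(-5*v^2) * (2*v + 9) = -10*v^3 - 45*v^2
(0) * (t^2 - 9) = 0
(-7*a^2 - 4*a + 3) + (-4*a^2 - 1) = -11*a^2 - 4*a + 2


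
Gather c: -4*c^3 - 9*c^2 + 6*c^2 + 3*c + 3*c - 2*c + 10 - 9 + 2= -4*c^3 - 3*c^2 + 4*c + 3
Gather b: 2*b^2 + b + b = 2*b^2 + 2*b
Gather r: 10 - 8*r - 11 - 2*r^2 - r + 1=-2*r^2 - 9*r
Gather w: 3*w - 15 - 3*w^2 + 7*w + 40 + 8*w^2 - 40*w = 5*w^2 - 30*w + 25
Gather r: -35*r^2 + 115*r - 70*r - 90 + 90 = -35*r^2 + 45*r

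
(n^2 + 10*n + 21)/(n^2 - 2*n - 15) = (n + 7)/(n - 5)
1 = 1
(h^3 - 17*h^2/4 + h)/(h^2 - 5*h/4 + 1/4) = h*(h - 4)/(h - 1)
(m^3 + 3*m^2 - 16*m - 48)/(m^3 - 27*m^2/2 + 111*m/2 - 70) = 2*(m^2 + 7*m + 12)/(2*m^2 - 19*m + 35)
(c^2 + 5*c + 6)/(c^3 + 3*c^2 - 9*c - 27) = (c + 2)/(c^2 - 9)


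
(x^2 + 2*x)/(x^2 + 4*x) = (x + 2)/(x + 4)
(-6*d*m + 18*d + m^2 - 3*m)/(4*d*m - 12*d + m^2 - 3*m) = (-6*d + m)/(4*d + m)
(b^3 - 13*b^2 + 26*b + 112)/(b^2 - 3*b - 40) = (b^2 - 5*b - 14)/(b + 5)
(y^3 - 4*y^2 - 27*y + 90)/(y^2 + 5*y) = y - 9 + 18/y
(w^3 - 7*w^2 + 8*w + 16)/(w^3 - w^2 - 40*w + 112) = (w + 1)/(w + 7)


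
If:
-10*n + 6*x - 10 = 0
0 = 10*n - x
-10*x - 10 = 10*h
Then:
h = -3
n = 1/5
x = 2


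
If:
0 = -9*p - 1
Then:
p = -1/9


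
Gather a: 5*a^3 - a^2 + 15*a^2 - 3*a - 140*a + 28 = 5*a^3 + 14*a^2 - 143*a + 28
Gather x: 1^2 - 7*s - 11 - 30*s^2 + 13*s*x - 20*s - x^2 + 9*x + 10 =-30*s^2 - 27*s - x^2 + x*(13*s + 9)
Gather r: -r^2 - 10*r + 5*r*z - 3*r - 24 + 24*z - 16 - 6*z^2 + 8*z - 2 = -r^2 + r*(5*z - 13) - 6*z^2 + 32*z - 42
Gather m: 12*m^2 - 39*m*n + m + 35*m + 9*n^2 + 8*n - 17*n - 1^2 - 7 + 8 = 12*m^2 + m*(36 - 39*n) + 9*n^2 - 9*n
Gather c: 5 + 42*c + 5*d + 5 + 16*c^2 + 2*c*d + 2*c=16*c^2 + c*(2*d + 44) + 5*d + 10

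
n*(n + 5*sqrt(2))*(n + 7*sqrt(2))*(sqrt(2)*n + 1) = sqrt(2)*n^4 + 25*n^3 + 82*sqrt(2)*n^2 + 70*n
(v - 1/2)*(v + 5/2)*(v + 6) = v^3 + 8*v^2 + 43*v/4 - 15/2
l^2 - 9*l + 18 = (l - 6)*(l - 3)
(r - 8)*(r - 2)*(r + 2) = r^3 - 8*r^2 - 4*r + 32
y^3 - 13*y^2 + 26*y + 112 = (y - 8)*(y - 7)*(y + 2)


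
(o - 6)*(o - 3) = o^2 - 9*o + 18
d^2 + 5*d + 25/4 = (d + 5/2)^2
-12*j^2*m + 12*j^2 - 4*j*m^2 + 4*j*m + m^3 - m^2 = (-6*j + m)*(2*j + m)*(m - 1)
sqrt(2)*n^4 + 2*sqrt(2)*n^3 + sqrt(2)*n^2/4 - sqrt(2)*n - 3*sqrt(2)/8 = (n + 1/2)*(n + 3/2)*(n - sqrt(2)/2)*(sqrt(2)*n + 1)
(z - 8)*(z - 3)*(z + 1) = z^3 - 10*z^2 + 13*z + 24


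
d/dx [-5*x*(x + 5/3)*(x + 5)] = -15*x^2 - 200*x/3 - 125/3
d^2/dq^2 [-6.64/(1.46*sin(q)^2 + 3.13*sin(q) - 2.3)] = (56.615296*sin(q)^4 + 91.030416*sin(q)^3 + 69.316952*sin(q)^2 - 134.259472*sin(q) - 174.697072)/(1.46*sin(q)^2 + 3.13*sin(q) - 2.3)^3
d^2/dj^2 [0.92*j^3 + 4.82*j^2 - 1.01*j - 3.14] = 5.52*j + 9.64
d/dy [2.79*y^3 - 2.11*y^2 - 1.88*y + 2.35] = 8.37*y^2 - 4.22*y - 1.88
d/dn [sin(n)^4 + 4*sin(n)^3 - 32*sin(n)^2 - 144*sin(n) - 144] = 4*(sin(n)^3 + 3*sin(n)^2 - 16*sin(n) - 36)*cos(n)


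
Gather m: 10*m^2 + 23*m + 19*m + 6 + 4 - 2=10*m^2 + 42*m + 8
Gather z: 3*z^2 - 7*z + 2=3*z^2 - 7*z + 2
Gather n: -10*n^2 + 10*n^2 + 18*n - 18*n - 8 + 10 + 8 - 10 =0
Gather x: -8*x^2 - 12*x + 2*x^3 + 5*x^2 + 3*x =2*x^3 - 3*x^2 - 9*x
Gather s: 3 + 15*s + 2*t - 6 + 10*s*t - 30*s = s*(10*t - 15) + 2*t - 3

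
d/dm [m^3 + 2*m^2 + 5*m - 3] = 3*m^2 + 4*m + 5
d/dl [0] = 0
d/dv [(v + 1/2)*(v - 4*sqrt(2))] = 2*v - 4*sqrt(2) + 1/2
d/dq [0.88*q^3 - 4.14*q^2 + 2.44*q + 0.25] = 2.64*q^2 - 8.28*q + 2.44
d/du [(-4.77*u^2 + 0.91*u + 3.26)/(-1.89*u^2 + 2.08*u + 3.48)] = (-8.2017*u^2 - 20.8764*u - 3.614)/(3.5721*u^4 - 7.8624*u^3 - 8.828*u^2 + 14.4768*u + 12.1104)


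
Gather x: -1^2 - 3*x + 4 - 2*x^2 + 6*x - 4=-2*x^2 + 3*x - 1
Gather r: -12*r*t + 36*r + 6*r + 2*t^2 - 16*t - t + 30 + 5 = r*(42 - 12*t) + 2*t^2 - 17*t + 35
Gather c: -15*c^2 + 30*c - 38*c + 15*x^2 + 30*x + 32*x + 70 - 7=-15*c^2 - 8*c + 15*x^2 + 62*x + 63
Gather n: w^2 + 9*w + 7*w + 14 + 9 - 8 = w^2 + 16*w + 15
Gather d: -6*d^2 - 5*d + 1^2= -6*d^2 - 5*d + 1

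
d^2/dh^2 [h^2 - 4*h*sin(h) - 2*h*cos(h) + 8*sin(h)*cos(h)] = 4*h*sin(h) + 2*h*cos(h) + 4*sin(h) - 16*sin(2*h) - 8*cos(h) + 2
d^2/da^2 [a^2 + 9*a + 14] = 2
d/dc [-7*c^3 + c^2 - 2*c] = -21*c^2 + 2*c - 2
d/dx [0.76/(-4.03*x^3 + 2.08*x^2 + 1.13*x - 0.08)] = (9.1884*x^2 - 3.1616*x - 0.8588)/(4.03*x^3 - 2.08*x^2 - 1.13*x + 0.08)^2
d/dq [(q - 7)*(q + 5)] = 2*q - 2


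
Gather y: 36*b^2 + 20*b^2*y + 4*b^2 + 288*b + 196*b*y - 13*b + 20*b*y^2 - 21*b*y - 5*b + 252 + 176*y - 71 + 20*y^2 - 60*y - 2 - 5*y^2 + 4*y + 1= 40*b^2 + 270*b + y^2*(20*b + 15) + y*(20*b^2 + 175*b + 120) + 180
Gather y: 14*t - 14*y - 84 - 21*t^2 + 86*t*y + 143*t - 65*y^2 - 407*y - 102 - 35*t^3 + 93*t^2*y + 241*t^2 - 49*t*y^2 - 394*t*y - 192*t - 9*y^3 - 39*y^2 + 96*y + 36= -35*t^3 + 220*t^2 - 35*t - 9*y^3 + y^2*(-49*t - 104) + y*(93*t^2 - 308*t - 325) - 150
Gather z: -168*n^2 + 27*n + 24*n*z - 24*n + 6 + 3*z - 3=-168*n^2 + 3*n + z*(24*n + 3) + 3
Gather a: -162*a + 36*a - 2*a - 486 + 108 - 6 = -128*a - 384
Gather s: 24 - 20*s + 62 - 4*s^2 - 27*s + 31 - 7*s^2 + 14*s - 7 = -11*s^2 - 33*s + 110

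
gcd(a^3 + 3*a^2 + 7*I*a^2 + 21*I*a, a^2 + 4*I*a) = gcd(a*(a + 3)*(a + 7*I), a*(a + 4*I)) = a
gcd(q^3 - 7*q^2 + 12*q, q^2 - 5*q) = q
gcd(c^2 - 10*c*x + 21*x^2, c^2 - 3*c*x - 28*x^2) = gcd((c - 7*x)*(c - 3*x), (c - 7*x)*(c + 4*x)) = -c + 7*x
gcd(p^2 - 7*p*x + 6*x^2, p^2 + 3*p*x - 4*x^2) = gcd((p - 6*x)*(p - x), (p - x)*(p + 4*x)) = -p + x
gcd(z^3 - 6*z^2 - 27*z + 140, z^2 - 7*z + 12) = z - 4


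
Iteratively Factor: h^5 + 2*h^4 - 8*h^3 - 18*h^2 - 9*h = (h + 1)*(h^4 + h^3 - 9*h^2 - 9*h) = (h + 1)^2*(h^3 - 9*h) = (h + 1)^2*(h + 3)*(h^2 - 3*h) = h*(h + 1)^2*(h + 3)*(h - 3)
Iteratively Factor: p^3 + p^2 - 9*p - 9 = (p + 3)*(p^2 - 2*p - 3) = (p - 3)*(p + 3)*(p + 1)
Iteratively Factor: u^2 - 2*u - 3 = (u - 3)*(u + 1)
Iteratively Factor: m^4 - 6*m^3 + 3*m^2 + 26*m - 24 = (m - 1)*(m^3 - 5*m^2 - 2*m + 24) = (m - 4)*(m - 1)*(m^2 - m - 6) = (m - 4)*(m - 1)*(m + 2)*(m - 3)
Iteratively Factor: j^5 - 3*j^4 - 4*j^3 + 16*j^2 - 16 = (j - 2)*(j^4 - j^3 - 6*j^2 + 4*j + 8) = (j - 2)^2*(j^3 + j^2 - 4*j - 4) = (j - 2)^3*(j^2 + 3*j + 2) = (j - 2)^3*(j + 2)*(j + 1)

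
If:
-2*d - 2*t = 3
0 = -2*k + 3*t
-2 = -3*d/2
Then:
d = 4/3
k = -17/4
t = -17/6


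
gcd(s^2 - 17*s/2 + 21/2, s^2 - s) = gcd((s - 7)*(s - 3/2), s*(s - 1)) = 1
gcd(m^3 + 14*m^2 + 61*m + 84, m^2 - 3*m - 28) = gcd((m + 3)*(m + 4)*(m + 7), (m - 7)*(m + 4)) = m + 4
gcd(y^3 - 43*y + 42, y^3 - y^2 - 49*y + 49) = y^2 + 6*y - 7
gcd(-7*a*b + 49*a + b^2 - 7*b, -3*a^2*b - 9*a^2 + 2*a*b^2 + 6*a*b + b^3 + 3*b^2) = 1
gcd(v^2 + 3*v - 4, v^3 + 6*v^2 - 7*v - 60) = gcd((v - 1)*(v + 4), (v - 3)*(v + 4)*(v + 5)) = v + 4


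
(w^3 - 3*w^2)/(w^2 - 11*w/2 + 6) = 2*w^2*(w - 3)/(2*w^2 - 11*w + 12)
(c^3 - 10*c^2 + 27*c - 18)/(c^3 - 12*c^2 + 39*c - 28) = (c^2 - 9*c + 18)/(c^2 - 11*c + 28)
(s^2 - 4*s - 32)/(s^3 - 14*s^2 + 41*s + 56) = (s + 4)/(s^2 - 6*s - 7)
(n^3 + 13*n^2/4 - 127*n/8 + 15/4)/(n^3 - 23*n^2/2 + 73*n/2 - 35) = (4*n^2 + 23*n - 6)/(4*(n^2 - 9*n + 14))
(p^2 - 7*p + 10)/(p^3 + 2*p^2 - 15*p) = (p^2 - 7*p + 10)/(p*(p^2 + 2*p - 15))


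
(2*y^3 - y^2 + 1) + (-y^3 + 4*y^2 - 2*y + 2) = y^3 + 3*y^2 - 2*y + 3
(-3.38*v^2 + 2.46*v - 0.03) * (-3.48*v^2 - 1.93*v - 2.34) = 11.7624*v^4 - 2.0374*v^3 + 3.2658*v^2 - 5.6985*v + 0.0702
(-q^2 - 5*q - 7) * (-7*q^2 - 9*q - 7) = 7*q^4 + 44*q^3 + 101*q^2 + 98*q + 49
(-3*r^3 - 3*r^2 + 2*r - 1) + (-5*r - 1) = -3*r^3 - 3*r^2 - 3*r - 2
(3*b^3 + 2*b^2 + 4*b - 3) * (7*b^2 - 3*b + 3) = 21*b^5 + 5*b^4 + 31*b^3 - 27*b^2 + 21*b - 9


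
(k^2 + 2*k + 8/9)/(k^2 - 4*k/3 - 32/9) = (3*k + 2)/(3*k - 8)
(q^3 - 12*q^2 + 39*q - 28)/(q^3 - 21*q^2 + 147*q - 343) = (q^2 - 5*q + 4)/(q^2 - 14*q + 49)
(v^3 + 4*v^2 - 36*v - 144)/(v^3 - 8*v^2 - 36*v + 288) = (v + 4)/(v - 8)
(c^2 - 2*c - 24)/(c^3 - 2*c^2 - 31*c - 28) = (c - 6)/(c^2 - 6*c - 7)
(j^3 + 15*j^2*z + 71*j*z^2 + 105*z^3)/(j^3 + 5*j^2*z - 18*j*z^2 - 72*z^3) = (-j^2 - 12*j*z - 35*z^2)/(-j^2 - 2*j*z + 24*z^2)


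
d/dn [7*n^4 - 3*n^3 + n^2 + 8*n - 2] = 28*n^3 - 9*n^2 + 2*n + 8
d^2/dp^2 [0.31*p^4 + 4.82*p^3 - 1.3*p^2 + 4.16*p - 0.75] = 3.72*p^2 + 28.92*p - 2.6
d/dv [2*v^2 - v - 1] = 4*v - 1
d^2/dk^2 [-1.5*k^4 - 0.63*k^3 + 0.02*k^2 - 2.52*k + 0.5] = -18.0*k^2 - 3.78*k + 0.04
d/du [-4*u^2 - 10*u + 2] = -8*u - 10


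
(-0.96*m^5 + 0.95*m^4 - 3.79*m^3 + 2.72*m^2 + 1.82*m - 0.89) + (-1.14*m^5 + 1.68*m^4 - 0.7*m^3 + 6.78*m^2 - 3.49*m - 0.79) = -2.1*m^5 + 2.63*m^4 - 4.49*m^3 + 9.5*m^2 - 1.67*m - 1.68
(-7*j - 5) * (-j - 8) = 7*j^2 + 61*j + 40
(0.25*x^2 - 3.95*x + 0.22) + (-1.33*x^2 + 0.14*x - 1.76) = -1.08*x^2 - 3.81*x - 1.54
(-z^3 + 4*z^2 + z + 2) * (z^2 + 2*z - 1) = -z^5 + 2*z^4 + 10*z^3 + 3*z - 2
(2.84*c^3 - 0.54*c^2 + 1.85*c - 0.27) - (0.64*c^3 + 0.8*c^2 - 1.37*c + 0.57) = 2.2*c^3 - 1.34*c^2 + 3.22*c - 0.84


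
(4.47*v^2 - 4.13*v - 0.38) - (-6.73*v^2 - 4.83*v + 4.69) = 11.2*v^2 + 0.7*v - 5.07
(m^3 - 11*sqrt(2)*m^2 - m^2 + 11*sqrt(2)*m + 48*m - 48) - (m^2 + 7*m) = m^3 - 11*sqrt(2)*m^2 - 2*m^2 + 11*sqrt(2)*m + 41*m - 48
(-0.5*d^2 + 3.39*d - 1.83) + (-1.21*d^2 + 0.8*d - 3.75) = -1.71*d^2 + 4.19*d - 5.58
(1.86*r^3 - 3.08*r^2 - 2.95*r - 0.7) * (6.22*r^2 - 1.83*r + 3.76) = 11.5692*r^5 - 22.5614*r^4 - 5.719*r^3 - 10.5363*r^2 - 9.811*r - 2.632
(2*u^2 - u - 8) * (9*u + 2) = 18*u^3 - 5*u^2 - 74*u - 16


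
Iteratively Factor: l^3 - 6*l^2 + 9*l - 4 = (l - 4)*(l^2 - 2*l + 1) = (l - 4)*(l - 1)*(l - 1)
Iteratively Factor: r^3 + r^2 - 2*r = (r)*(r^2 + r - 2) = r*(r - 1)*(r + 2)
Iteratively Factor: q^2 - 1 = (q - 1)*(q + 1)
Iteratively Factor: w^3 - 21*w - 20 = (w - 5)*(w^2 + 5*w + 4) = (w - 5)*(w + 4)*(w + 1)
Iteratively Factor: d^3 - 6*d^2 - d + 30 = (d + 2)*(d^2 - 8*d + 15) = (d - 3)*(d + 2)*(d - 5)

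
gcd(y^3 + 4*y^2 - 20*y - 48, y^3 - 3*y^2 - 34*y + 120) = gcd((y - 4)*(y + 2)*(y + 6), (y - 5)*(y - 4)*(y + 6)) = y^2 + 2*y - 24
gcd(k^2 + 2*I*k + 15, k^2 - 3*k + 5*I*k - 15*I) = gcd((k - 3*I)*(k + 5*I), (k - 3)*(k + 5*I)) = k + 5*I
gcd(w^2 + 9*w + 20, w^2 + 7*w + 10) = w + 5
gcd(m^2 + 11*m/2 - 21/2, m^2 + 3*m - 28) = m + 7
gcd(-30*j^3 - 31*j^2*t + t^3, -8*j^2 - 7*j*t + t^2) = j + t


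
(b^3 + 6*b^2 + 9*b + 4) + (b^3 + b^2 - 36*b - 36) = 2*b^3 + 7*b^2 - 27*b - 32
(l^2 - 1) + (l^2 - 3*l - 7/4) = 2*l^2 - 3*l - 11/4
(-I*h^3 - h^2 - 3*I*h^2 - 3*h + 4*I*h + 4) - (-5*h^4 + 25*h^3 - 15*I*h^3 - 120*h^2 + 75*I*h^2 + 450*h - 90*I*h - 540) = 5*h^4 - 25*h^3 + 14*I*h^3 + 119*h^2 - 78*I*h^2 - 453*h + 94*I*h + 544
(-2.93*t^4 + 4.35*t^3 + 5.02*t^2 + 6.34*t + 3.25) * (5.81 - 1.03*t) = 3.0179*t^5 - 21.5038*t^4 + 20.1029*t^3 + 22.636*t^2 + 33.4879*t + 18.8825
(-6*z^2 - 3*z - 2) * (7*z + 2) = -42*z^3 - 33*z^2 - 20*z - 4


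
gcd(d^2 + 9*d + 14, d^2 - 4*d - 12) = d + 2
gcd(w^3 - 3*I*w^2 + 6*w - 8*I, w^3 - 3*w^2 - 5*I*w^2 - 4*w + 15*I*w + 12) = w^2 - 5*I*w - 4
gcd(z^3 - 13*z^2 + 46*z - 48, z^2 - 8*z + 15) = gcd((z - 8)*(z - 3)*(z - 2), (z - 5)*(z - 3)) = z - 3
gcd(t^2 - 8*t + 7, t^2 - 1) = t - 1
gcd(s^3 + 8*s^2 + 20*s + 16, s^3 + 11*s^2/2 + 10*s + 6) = s^2 + 4*s + 4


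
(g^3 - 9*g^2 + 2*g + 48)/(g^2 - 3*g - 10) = (g^2 - 11*g + 24)/(g - 5)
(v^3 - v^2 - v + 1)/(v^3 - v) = (v - 1)/v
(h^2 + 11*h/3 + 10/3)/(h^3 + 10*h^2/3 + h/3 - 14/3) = (3*h + 5)/(3*h^2 + 4*h - 7)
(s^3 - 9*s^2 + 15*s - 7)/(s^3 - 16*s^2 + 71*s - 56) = (s - 1)/(s - 8)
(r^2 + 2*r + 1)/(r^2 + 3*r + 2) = (r + 1)/(r + 2)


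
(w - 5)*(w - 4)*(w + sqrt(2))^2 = w^4 - 9*w^3 + 2*sqrt(2)*w^3 - 18*sqrt(2)*w^2 + 22*w^2 - 18*w + 40*sqrt(2)*w + 40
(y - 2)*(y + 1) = y^2 - y - 2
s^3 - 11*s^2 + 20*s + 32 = (s - 8)*(s - 4)*(s + 1)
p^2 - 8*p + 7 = (p - 7)*(p - 1)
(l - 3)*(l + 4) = l^2 + l - 12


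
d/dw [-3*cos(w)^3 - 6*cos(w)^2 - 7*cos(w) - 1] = (9*cos(w)^2 + 12*cos(w) + 7)*sin(w)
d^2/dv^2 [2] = 0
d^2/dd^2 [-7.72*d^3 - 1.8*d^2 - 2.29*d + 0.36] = -46.32*d - 3.6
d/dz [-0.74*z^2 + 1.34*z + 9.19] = 1.34 - 1.48*z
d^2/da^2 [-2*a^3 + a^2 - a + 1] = 2 - 12*a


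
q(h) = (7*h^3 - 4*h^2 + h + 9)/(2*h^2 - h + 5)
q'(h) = (1 - 4*h)*(7*h^3 - 4*h^2 + h + 9)/(2*h^2 - h + 5)^2 + (21*h^2 - 8*h + 1)/(2*h^2 - h + 5) = (14*h^4 - 14*h^3 + 107*h^2 - 76*h + 14)/(4*h^4 - 4*h^3 + 21*h^2 - 10*h + 25)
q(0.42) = 1.87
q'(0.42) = 0.01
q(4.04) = 12.18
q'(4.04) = 3.77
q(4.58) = 14.21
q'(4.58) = 3.75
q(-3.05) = -8.62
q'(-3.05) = 4.01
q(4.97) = 15.67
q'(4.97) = 3.73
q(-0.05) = 1.77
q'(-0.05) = 0.71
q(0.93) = 2.09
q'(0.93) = 1.04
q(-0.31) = 1.47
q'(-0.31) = 1.60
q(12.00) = 41.07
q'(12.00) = 3.55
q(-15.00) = -52.19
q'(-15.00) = 3.54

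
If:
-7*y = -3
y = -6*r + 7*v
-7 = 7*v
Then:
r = -26/21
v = -1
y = 3/7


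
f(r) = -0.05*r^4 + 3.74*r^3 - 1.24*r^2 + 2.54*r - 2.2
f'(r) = -0.2*r^3 + 11.22*r^2 - 2.48*r + 2.54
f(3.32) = 123.35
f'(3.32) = 110.66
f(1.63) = 14.49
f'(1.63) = 27.44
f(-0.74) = -6.29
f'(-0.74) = 10.60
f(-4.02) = -288.48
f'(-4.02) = 206.82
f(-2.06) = -46.29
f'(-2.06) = 57.01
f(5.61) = 583.83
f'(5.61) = 306.43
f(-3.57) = -205.36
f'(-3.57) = 163.49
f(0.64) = -0.11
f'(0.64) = 5.50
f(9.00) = 2318.63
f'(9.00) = 743.24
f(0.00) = -2.20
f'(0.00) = 2.54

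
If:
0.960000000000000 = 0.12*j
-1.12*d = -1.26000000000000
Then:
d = 1.12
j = 8.00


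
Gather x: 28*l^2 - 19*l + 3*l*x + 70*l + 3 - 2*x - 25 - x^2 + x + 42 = 28*l^2 + 51*l - x^2 + x*(3*l - 1) + 20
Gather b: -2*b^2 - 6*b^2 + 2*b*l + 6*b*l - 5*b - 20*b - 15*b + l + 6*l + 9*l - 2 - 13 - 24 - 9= -8*b^2 + b*(8*l - 40) + 16*l - 48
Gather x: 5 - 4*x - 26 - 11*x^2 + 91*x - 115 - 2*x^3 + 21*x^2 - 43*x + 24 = -2*x^3 + 10*x^2 + 44*x - 112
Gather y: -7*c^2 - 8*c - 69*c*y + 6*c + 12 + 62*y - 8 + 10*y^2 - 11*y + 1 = -7*c^2 - 2*c + 10*y^2 + y*(51 - 69*c) + 5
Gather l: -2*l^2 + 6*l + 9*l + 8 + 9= -2*l^2 + 15*l + 17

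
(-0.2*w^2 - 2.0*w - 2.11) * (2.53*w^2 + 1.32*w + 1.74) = -0.506*w^4 - 5.324*w^3 - 8.3263*w^2 - 6.2652*w - 3.6714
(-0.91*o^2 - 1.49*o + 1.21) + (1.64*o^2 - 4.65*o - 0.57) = 0.73*o^2 - 6.14*o + 0.64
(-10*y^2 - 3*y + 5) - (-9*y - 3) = -10*y^2 + 6*y + 8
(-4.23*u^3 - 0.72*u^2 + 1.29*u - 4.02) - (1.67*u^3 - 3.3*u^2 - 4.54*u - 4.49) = -5.9*u^3 + 2.58*u^2 + 5.83*u + 0.470000000000001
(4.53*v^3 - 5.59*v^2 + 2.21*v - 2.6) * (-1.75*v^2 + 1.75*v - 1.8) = -7.9275*v^5 + 17.71*v^4 - 21.804*v^3 + 18.4795*v^2 - 8.528*v + 4.68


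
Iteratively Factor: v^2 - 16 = (v + 4)*(v - 4)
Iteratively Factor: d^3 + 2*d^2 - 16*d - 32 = (d + 4)*(d^2 - 2*d - 8) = (d + 2)*(d + 4)*(d - 4)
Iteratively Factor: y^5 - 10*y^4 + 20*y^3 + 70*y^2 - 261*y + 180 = (y - 5)*(y^4 - 5*y^3 - 5*y^2 + 45*y - 36) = (y - 5)*(y + 3)*(y^3 - 8*y^2 + 19*y - 12) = (y - 5)*(y - 3)*(y + 3)*(y^2 - 5*y + 4) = (y - 5)*(y - 4)*(y - 3)*(y + 3)*(y - 1)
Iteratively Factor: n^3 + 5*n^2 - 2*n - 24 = (n + 3)*(n^2 + 2*n - 8) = (n - 2)*(n + 3)*(n + 4)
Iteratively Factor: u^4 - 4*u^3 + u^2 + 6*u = (u - 3)*(u^3 - u^2 - 2*u) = u*(u - 3)*(u^2 - u - 2) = u*(u - 3)*(u - 2)*(u + 1)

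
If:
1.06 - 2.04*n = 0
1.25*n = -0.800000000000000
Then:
No Solution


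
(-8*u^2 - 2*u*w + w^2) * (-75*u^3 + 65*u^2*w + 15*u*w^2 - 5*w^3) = 600*u^5 - 370*u^4*w - 325*u^3*w^2 + 75*u^2*w^3 + 25*u*w^4 - 5*w^5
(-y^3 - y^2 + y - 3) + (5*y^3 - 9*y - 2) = 4*y^3 - y^2 - 8*y - 5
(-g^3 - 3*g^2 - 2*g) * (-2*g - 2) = 2*g^4 + 8*g^3 + 10*g^2 + 4*g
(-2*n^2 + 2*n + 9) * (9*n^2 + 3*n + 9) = -18*n^4 + 12*n^3 + 69*n^2 + 45*n + 81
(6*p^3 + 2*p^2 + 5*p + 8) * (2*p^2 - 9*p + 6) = 12*p^5 - 50*p^4 + 28*p^3 - 17*p^2 - 42*p + 48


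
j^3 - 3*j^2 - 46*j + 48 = (j - 8)*(j - 1)*(j + 6)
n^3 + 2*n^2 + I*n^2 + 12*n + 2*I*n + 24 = (n + 2)*(n - 3*I)*(n + 4*I)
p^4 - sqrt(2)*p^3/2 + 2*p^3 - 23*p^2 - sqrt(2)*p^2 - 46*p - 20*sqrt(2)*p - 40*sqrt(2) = (p + 2)*(p - 4*sqrt(2))*(p + sqrt(2))*(p + 5*sqrt(2)/2)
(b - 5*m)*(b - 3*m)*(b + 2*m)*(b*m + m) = b^4*m - 6*b^3*m^2 + b^3*m - b^2*m^3 - 6*b^2*m^2 + 30*b*m^4 - b*m^3 + 30*m^4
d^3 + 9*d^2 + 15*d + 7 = (d + 1)^2*(d + 7)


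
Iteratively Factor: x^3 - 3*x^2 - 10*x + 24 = (x - 4)*(x^2 + x - 6) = (x - 4)*(x + 3)*(x - 2)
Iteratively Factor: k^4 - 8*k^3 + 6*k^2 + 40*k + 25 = (k - 5)*(k^3 - 3*k^2 - 9*k - 5) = (k - 5)*(k + 1)*(k^2 - 4*k - 5) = (k - 5)*(k + 1)^2*(k - 5)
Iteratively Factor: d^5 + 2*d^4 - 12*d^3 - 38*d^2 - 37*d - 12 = (d + 3)*(d^4 - d^3 - 9*d^2 - 11*d - 4) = (d + 1)*(d + 3)*(d^3 - 2*d^2 - 7*d - 4) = (d - 4)*(d + 1)*(d + 3)*(d^2 + 2*d + 1) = (d - 4)*(d + 1)^2*(d + 3)*(d + 1)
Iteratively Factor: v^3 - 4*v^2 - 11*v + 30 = (v - 5)*(v^2 + v - 6) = (v - 5)*(v + 3)*(v - 2)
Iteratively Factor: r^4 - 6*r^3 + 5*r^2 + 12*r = (r + 1)*(r^3 - 7*r^2 + 12*r) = (r - 4)*(r + 1)*(r^2 - 3*r) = r*(r - 4)*(r + 1)*(r - 3)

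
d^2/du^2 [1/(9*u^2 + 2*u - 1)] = 2*(-81*u^2 - 18*u + 4*(9*u + 1)^2 + 9)/(9*u^2 + 2*u - 1)^3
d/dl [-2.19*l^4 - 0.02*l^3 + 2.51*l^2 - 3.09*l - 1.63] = -8.76*l^3 - 0.06*l^2 + 5.02*l - 3.09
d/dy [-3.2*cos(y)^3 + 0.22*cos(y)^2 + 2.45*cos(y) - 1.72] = (9.6*cos(y)^2 - 0.44*cos(y) - 2.45)*sin(y)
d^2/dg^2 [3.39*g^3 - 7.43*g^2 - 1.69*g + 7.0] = 20.34*g - 14.86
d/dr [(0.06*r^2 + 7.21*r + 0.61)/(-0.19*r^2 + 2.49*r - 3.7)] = (1.5193*r^2 - 0.212199999999999*r - 28.1959)/(0.0361*r^4 - 0.9462*r^3 + 7.6061*r^2 - 18.426*r + 13.69)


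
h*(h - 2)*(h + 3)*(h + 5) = h^4 + 6*h^3 - h^2 - 30*h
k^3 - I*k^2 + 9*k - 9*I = (k - 3*I)*(k - I)*(k + 3*I)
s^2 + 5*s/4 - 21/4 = (s - 7/4)*(s + 3)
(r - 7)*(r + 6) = r^2 - r - 42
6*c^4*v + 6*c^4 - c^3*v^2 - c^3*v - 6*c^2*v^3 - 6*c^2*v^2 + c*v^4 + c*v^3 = (-6*c + v)*(-c + v)*(c + v)*(c*v + c)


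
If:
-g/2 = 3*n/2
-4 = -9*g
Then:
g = 4/9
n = -4/27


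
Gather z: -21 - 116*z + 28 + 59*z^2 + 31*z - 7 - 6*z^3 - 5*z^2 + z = -6*z^3 + 54*z^2 - 84*z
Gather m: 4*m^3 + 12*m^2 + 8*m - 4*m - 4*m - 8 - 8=4*m^3 + 12*m^2 - 16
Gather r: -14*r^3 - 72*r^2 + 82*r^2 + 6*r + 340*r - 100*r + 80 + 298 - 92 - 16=-14*r^3 + 10*r^2 + 246*r + 270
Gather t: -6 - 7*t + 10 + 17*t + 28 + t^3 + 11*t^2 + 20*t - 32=t^3 + 11*t^2 + 30*t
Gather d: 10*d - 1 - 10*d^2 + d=-10*d^2 + 11*d - 1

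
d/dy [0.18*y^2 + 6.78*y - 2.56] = 0.36*y + 6.78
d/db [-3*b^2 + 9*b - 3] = 9 - 6*b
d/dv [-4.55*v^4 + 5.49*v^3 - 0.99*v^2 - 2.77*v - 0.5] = -18.2*v^3 + 16.47*v^2 - 1.98*v - 2.77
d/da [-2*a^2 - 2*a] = -4*a - 2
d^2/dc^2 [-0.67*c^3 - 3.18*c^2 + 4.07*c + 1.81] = -4.02*c - 6.36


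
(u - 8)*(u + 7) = u^2 - u - 56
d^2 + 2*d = d*(d + 2)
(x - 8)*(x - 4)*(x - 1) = x^3 - 13*x^2 + 44*x - 32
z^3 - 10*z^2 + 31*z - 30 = (z - 5)*(z - 3)*(z - 2)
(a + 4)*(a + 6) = a^2 + 10*a + 24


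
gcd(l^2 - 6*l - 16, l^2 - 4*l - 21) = 1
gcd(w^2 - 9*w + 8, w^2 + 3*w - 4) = w - 1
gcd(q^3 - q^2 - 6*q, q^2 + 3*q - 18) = q - 3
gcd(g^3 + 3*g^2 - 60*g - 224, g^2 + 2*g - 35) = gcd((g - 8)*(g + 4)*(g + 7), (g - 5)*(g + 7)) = g + 7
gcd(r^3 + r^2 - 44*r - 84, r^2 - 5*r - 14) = r^2 - 5*r - 14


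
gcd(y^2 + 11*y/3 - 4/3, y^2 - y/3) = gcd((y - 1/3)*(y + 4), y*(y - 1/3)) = y - 1/3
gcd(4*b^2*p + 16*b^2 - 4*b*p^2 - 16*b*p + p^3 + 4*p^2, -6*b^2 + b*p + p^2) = -2*b + p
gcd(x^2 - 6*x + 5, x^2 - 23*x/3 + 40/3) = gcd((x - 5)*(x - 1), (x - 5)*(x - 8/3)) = x - 5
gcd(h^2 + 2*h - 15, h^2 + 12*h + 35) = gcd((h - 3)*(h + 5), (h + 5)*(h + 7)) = h + 5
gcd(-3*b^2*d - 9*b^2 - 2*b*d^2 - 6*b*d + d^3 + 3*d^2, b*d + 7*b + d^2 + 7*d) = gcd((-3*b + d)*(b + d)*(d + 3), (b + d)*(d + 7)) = b + d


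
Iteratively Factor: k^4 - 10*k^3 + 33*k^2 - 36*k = (k - 3)*(k^3 - 7*k^2 + 12*k) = k*(k - 3)*(k^2 - 7*k + 12) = k*(k - 4)*(k - 3)*(k - 3)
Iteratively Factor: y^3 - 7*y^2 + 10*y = (y - 5)*(y^2 - 2*y) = (y - 5)*(y - 2)*(y)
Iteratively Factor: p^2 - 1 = (p - 1)*(p + 1)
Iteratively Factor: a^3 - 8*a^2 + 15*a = (a - 5)*(a^2 - 3*a) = a*(a - 5)*(a - 3)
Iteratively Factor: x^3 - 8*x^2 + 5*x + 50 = (x + 2)*(x^2 - 10*x + 25) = (x - 5)*(x + 2)*(x - 5)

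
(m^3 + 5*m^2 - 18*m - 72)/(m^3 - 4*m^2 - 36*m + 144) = (m + 3)/(m - 6)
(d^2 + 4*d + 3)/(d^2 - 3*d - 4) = (d + 3)/(d - 4)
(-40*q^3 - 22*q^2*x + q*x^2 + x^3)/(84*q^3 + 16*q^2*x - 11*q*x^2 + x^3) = (-20*q^2 - q*x + x^2)/(42*q^2 - 13*q*x + x^2)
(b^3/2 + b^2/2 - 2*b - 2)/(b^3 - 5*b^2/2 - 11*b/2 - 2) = (b^2 - 4)/(2*b^2 - 7*b - 4)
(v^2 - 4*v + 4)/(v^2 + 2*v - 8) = (v - 2)/(v + 4)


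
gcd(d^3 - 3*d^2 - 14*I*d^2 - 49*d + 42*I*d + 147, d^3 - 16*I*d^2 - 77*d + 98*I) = d^2 - 14*I*d - 49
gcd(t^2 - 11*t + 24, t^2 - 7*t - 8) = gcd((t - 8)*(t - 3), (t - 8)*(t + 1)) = t - 8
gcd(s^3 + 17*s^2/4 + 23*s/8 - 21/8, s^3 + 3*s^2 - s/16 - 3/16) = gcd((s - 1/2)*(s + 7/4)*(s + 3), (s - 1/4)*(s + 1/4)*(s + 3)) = s + 3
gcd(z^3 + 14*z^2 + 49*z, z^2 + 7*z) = z^2 + 7*z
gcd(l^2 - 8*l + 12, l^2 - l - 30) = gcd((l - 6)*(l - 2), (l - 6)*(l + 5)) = l - 6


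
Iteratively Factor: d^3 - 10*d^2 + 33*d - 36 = (d - 3)*(d^2 - 7*d + 12) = (d - 3)^2*(d - 4)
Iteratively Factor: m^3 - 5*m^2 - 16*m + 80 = (m + 4)*(m^2 - 9*m + 20) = (m - 4)*(m + 4)*(m - 5)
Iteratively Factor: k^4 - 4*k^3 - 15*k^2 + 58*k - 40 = (k - 5)*(k^3 + k^2 - 10*k + 8) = (k - 5)*(k + 4)*(k^2 - 3*k + 2) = (k - 5)*(k - 2)*(k + 4)*(k - 1)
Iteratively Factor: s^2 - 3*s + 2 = (s - 1)*(s - 2)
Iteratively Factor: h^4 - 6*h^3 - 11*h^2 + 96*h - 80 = (h - 1)*(h^3 - 5*h^2 - 16*h + 80) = (h - 4)*(h - 1)*(h^2 - h - 20) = (h - 4)*(h - 1)*(h + 4)*(h - 5)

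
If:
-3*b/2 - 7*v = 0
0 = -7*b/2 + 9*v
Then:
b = 0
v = 0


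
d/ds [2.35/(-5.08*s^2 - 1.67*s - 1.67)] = (23.876*s + 3.9245)/(5.08*s^2 + 1.67*s + 1.67)^2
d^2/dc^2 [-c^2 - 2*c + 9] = -2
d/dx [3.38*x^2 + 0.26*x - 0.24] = 6.76*x + 0.26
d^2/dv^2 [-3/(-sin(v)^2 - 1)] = 6*(-2*sin(v)^4 + 5*sin(v)^2 - 1)/(sin(v)^2 + 1)^3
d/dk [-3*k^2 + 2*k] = 2 - 6*k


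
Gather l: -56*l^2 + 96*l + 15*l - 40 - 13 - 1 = -56*l^2 + 111*l - 54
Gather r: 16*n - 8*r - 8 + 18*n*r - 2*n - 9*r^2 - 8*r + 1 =14*n - 9*r^2 + r*(18*n - 16) - 7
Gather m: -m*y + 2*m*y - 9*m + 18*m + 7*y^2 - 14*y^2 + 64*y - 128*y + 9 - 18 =m*(y + 9) - 7*y^2 - 64*y - 9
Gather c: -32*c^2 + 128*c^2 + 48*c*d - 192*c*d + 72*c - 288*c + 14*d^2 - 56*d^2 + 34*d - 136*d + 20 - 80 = 96*c^2 + c*(-144*d - 216) - 42*d^2 - 102*d - 60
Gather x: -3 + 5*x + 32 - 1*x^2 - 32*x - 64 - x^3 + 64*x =-x^3 - x^2 + 37*x - 35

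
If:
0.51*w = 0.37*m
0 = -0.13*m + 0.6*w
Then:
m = 0.00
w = 0.00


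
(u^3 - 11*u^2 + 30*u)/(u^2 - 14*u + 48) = u*(u - 5)/(u - 8)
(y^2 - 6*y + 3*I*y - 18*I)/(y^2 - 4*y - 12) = (y + 3*I)/(y + 2)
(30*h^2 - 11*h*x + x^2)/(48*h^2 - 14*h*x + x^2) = (-5*h + x)/(-8*h + x)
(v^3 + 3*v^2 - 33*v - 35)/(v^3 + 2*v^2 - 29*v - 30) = (v + 7)/(v + 6)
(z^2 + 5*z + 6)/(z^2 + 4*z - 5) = (z^2 + 5*z + 6)/(z^2 + 4*z - 5)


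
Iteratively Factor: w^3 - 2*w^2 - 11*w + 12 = (w - 4)*(w^2 + 2*w - 3) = (w - 4)*(w - 1)*(w + 3)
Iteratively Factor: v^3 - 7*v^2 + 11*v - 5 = (v - 1)*(v^2 - 6*v + 5) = (v - 5)*(v - 1)*(v - 1)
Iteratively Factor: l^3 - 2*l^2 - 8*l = (l)*(l^2 - 2*l - 8) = l*(l - 4)*(l + 2)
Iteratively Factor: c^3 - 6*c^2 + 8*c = (c)*(c^2 - 6*c + 8) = c*(c - 4)*(c - 2)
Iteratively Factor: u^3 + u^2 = (u + 1)*(u^2) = u*(u + 1)*(u)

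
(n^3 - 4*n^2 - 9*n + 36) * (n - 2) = n^4 - 6*n^3 - n^2 + 54*n - 72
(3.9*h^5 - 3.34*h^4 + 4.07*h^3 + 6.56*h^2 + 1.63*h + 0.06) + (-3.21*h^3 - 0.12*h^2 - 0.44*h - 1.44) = 3.9*h^5 - 3.34*h^4 + 0.86*h^3 + 6.44*h^2 + 1.19*h - 1.38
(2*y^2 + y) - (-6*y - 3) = 2*y^2 + 7*y + 3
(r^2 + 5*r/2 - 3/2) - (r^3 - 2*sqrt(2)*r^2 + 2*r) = -r^3 + r^2 + 2*sqrt(2)*r^2 + r/2 - 3/2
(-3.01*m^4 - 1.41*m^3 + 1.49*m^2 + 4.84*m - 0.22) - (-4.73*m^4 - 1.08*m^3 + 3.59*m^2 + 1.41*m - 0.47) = 1.72*m^4 - 0.33*m^3 - 2.1*m^2 + 3.43*m + 0.25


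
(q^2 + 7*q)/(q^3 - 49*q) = 1/(q - 7)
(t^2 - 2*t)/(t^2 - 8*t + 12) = t/(t - 6)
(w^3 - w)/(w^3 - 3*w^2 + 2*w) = (w + 1)/(w - 2)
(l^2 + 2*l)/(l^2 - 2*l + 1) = l*(l + 2)/(l^2 - 2*l + 1)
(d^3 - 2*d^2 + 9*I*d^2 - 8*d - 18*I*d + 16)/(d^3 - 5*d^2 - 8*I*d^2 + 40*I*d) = (d^3 + d^2*(-2 + 9*I) - 2*d*(4 + 9*I) + 16)/(d*(d^2 - d*(5 + 8*I) + 40*I))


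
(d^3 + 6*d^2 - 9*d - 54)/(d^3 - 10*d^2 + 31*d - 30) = (d^2 + 9*d + 18)/(d^2 - 7*d + 10)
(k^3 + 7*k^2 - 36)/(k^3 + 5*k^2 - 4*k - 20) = (k^2 + 9*k + 18)/(k^2 + 7*k + 10)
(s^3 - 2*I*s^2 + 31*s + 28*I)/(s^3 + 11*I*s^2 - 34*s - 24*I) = (s - 7*I)/(s + 6*I)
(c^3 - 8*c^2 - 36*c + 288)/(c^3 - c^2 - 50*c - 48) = (c - 6)/(c + 1)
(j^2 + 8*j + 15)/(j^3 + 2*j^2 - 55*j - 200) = (j + 3)/(j^2 - 3*j - 40)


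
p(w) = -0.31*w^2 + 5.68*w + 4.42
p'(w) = 5.68 - 0.62*w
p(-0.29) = 2.75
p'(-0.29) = 5.86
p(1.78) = 13.55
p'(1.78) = 4.58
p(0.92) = 9.38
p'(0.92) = 5.11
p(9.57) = 30.39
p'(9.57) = -0.25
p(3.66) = 21.06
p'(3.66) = 3.41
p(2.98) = 18.59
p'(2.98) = 3.83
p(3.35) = 19.97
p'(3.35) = 3.60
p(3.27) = 19.68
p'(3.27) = 3.65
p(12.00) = 27.94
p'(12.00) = -1.76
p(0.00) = 4.42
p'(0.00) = 5.68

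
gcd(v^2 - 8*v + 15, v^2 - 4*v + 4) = 1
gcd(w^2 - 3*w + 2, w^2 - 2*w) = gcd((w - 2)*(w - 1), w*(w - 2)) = w - 2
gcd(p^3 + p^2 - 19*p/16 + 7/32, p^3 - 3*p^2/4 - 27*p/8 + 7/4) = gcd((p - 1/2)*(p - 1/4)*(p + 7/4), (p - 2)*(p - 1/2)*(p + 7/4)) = p^2 + 5*p/4 - 7/8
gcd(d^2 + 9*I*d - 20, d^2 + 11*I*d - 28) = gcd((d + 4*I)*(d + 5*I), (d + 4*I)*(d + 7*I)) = d + 4*I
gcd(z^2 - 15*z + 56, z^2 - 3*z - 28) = z - 7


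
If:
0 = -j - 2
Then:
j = -2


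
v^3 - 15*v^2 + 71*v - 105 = (v - 7)*(v - 5)*(v - 3)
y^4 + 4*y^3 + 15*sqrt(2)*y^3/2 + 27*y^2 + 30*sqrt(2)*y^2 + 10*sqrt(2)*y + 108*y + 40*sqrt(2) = (y + 4)*(y + sqrt(2)/2)*(y + 2*sqrt(2))*(y + 5*sqrt(2))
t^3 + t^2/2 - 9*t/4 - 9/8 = (t - 3/2)*(t + 1/2)*(t + 3/2)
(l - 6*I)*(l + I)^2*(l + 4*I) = l^4 + 27*l^2 + 50*I*l - 24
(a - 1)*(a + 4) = a^2 + 3*a - 4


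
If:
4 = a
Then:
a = 4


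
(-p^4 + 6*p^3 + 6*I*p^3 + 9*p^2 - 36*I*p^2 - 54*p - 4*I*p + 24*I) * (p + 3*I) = -p^5 + 6*p^4 + 3*I*p^4 - 9*p^3 - 18*I*p^3 + 54*p^2 + 23*I*p^2 + 12*p - 138*I*p - 72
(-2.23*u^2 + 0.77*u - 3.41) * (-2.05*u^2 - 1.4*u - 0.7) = 4.5715*u^4 + 1.5435*u^3 + 7.4735*u^2 + 4.235*u + 2.387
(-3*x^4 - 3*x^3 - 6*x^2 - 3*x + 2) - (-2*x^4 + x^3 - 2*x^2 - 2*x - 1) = -x^4 - 4*x^3 - 4*x^2 - x + 3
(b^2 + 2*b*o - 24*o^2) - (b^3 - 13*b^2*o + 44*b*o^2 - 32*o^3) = -b^3 + 13*b^2*o + b^2 - 44*b*o^2 + 2*b*o + 32*o^3 - 24*o^2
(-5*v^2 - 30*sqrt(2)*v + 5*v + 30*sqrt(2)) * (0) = 0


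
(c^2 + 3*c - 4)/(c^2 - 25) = (c^2 + 3*c - 4)/(c^2 - 25)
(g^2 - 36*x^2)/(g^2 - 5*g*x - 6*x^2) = (g + 6*x)/(g + x)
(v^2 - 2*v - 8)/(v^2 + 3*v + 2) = (v - 4)/(v + 1)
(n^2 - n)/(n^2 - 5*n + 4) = n/(n - 4)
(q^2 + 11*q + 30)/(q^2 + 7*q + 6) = (q + 5)/(q + 1)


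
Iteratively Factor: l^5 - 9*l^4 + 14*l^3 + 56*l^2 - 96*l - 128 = (l - 4)*(l^4 - 5*l^3 - 6*l^2 + 32*l + 32) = (l - 4)*(l + 2)*(l^3 - 7*l^2 + 8*l + 16) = (l - 4)^2*(l + 2)*(l^2 - 3*l - 4) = (l - 4)^3*(l + 2)*(l + 1)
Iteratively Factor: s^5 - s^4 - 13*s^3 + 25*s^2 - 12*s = (s)*(s^4 - s^3 - 13*s^2 + 25*s - 12) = s*(s + 4)*(s^3 - 5*s^2 + 7*s - 3) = s*(s - 1)*(s + 4)*(s^2 - 4*s + 3) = s*(s - 3)*(s - 1)*(s + 4)*(s - 1)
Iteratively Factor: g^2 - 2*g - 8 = (g + 2)*(g - 4)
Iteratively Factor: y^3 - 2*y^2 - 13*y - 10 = (y + 1)*(y^2 - 3*y - 10) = (y + 1)*(y + 2)*(y - 5)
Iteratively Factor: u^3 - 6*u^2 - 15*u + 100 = (u + 4)*(u^2 - 10*u + 25) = (u - 5)*(u + 4)*(u - 5)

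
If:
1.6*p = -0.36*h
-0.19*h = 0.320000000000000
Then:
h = -1.68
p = 0.38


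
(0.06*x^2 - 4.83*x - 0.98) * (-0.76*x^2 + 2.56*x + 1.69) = -0.0456*x^4 + 3.8244*x^3 - 11.5186*x^2 - 10.6715*x - 1.6562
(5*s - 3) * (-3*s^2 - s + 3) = -15*s^3 + 4*s^2 + 18*s - 9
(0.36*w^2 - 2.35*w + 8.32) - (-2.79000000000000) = 0.36*w^2 - 2.35*w + 11.11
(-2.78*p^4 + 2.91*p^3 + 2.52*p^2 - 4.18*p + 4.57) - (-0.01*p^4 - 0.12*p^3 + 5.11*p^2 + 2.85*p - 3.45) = -2.77*p^4 + 3.03*p^3 - 2.59*p^2 - 7.03*p + 8.02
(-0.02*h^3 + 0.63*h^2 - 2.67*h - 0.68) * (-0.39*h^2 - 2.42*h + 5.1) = 0.0078*h^5 - 0.1973*h^4 - 0.5853*h^3 + 9.9396*h^2 - 11.9714*h - 3.468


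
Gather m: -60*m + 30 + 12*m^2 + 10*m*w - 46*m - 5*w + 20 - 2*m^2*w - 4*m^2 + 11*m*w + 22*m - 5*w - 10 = m^2*(8 - 2*w) + m*(21*w - 84) - 10*w + 40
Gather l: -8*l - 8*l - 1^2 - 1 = -16*l - 2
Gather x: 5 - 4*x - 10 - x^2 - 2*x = -x^2 - 6*x - 5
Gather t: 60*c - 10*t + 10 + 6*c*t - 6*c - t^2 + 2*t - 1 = 54*c - t^2 + t*(6*c - 8) + 9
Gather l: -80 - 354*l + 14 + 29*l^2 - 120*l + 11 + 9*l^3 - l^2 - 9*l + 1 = 9*l^3 + 28*l^2 - 483*l - 54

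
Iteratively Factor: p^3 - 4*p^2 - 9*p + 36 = (p + 3)*(p^2 - 7*p + 12) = (p - 3)*(p + 3)*(p - 4)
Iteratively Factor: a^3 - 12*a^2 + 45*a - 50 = (a - 5)*(a^2 - 7*a + 10) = (a - 5)*(a - 2)*(a - 5)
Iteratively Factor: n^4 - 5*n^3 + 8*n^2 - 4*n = (n - 1)*(n^3 - 4*n^2 + 4*n) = (n - 2)*(n - 1)*(n^2 - 2*n) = (n - 2)^2*(n - 1)*(n)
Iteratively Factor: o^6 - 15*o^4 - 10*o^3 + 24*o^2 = (o - 4)*(o^5 + 4*o^4 + o^3 - 6*o^2) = o*(o - 4)*(o^4 + 4*o^3 + o^2 - 6*o) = o*(o - 4)*(o + 3)*(o^3 + o^2 - 2*o) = o*(o - 4)*(o + 2)*(o + 3)*(o^2 - o) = o*(o - 4)*(o - 1)*(o + 2)*(o + 3)*(o)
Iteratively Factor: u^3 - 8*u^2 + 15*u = (u - 3)*(u^2 - 5*u) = (u - 5)*(u - 3)*(u)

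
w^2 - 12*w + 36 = (w - 6)^2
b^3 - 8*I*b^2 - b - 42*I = (b - 7*I)*(b - 3*I)*(b + 2*I)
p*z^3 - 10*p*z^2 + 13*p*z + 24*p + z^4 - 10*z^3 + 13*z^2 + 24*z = (p + z)*(z - 8)*(z - 3)*(z + 1)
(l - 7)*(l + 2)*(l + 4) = l^3 - l^2 - 34*l - 56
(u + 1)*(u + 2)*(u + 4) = u^3 + 7*u^2 + 14*u + 8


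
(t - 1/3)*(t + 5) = t^2 + 14*t/3 - 5/3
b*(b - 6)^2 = b^3 - 12*b^2 + 36*b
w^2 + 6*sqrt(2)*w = w*(w + 6*sqrt(2))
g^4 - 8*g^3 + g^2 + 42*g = g*(g - 7)*(g - 3)*(g + 2)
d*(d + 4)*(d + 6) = d^3 + 10*d^2 + 24*d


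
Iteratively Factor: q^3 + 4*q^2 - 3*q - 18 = (q - 2)*(q^2 + 6*q + 9) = (q - 2)*(q + 3)*(q + 3)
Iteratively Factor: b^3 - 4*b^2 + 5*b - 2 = (b - 1)*(b^2 - 3*b + 2) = (b - 2)*(b - 1)*(b - 1)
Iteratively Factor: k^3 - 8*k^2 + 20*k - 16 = (k - 4)*(k^2 - 4*k + 4) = (k - 4)*(k - 2)*(k - 2)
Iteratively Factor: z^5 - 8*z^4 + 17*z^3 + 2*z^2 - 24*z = (z)*(z^4 - 8*z^3 + 17*z^2 + 2*z - 24) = z*(z - 3)*(z^3 - 5*z^2 + 2*z + 8) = z*(z - 3)*(z + 1)*(z^2 - 6*z + 8) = z*(z - 4)*(z - 3)*(z + 1)*(z - 2)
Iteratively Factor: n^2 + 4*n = (n + 4)*(n)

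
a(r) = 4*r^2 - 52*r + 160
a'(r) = 8*r - 52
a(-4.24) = 452.39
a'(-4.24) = -85.92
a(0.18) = 150.77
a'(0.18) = -50.56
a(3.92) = 17.63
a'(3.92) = -20.64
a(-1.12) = 223.26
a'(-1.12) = -60.96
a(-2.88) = 342.94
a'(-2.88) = -75.04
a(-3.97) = 429.48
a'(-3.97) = -83.76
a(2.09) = 68.79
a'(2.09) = -35.28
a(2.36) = 59.56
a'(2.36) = -33.12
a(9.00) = 16.00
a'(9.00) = 20.00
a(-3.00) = 352.00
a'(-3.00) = -76.00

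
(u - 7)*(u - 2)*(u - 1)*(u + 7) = u^4 - 3*u^3 - 47*u^2 + 147*u - 98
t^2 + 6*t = t*(t + 6)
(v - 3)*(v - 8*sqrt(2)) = v^2 - 8*sqrt(2)*v - 3*v + 24*sqrt(2)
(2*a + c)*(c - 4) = 2*a*c - 8*a + c^2 - 4*c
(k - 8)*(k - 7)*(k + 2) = k^3 - 13*k^2 + 26*k + 112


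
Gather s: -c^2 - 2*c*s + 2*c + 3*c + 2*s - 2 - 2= -c^2 + 5*c + s*(2 - 2*c) - 4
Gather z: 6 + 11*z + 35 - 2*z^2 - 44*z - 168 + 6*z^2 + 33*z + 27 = 4*z^2 - 100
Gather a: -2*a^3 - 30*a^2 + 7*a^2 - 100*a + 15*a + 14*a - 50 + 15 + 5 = -2*a^3 - 23*a^2 - 71*a - 30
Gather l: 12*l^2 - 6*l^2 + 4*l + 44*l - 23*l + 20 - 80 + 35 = 6*l^2 + 25*l - 25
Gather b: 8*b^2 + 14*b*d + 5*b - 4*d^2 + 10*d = 8*b^2 + b*(14*d + 5) - 4*d^2 + 10*d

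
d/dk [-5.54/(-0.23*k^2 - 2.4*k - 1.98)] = (-2.5484*k - 13.296)/(0.23*k^2 + 2.4*k + 1.98)^2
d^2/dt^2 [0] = 0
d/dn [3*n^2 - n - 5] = 6*n - 1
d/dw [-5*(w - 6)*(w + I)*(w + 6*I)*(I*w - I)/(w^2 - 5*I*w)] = (-10*I*w^5 + w^4*(-40 + 35*I) + w^3*(350 - 350*I) + w^2*(-210 + 1435*I) - 360*I*w - 900)/(w^4 - 10*I*w^3 - 25*w^2)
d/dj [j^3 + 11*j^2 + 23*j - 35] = 3*j^2 + 22*j + 23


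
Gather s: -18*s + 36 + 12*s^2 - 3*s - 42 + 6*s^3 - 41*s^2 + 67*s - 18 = 6*s^3 - 29*s^2 + 46*s - 24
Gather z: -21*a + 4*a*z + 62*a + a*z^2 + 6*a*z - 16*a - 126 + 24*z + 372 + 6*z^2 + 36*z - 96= 25*a + z^2*(a + 6) + z*(10*a + 60) + 150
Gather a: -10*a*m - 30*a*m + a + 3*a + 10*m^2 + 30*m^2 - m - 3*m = a*(4 - 40*m) + 40*m^2 - 4*m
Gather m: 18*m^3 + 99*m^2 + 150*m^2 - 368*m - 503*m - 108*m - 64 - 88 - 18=18*m^3 + 249*m^2 - 979*m - 170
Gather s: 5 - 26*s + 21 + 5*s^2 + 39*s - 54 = 5*s^2 + 13*s - 28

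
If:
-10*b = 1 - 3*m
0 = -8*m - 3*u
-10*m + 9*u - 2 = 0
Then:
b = -2/17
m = -1/17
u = 8/51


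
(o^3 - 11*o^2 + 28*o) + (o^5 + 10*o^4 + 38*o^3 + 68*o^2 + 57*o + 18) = o^5 + 10*o^4 + 39*o^3 + 57*o^2 + 85*o + 18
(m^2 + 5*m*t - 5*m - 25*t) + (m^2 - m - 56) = 2*m^2 + 5*m*t - 6*m - 25*t - 56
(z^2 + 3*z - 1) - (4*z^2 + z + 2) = -3*z^2 + 2*z - 3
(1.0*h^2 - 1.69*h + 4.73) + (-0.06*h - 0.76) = 1.0*h^2 - 1.75*h + 3.97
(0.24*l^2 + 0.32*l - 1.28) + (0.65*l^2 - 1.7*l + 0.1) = 0.89*l^2 - 1.38*l - 1.18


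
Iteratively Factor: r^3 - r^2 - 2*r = (r + 1)*(r^2 - 2*r) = r*(r + 1)*(r - 2)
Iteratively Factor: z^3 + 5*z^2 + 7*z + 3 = (z + 3)*(z^2 + 2*z + 1) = (z + 1)*(z + 3)*(z + 1)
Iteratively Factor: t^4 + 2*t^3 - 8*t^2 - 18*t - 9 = (t + 3)*(t^3 - t^2 - 5*t - 3) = (t + 1)*(t + 3)*(t^2 - 2*t - 3) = (t + 1)^2*(t + 3)*(t - 3)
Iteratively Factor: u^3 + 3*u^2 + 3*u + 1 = (u + 1)*(u^2 + 2*u + 1) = (u + 1)^2*(u + 1)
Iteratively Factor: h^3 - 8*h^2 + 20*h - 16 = (h - 2)*(h^2 - 6*h + 8) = (h - 4)*(h - 2)*(h - 2)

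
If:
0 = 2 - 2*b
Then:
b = 1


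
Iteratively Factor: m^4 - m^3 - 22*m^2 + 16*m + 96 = (m + 2)*(m^3 - 3*m^2 - 16*m + 48) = (m - 4)*(m + 2)*(m^2 + m - 12) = (m - 4)*(m + 2)*(m + 4)*(m - 3)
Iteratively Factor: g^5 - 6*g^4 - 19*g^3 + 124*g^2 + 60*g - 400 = (g + 4)*(g^4 - 10*g^3 + 21*g^2 + 40*g - 100) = (g - 5)*(g + 4)*(g^3 - 5*g^2 - 4*g + 20) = (g - 5)*(g - 2)*(g + 4)*(g^2 - 3*g - 10) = (g - 5)*(g - 2)*(g + 2)*(g + 4)*(g - 5)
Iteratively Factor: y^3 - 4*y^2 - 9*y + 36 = (y + 3)*(y^2 - 7*y + 12) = (y - 4)*(y + 3)*(y - 3)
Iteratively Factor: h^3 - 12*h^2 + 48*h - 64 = (h - 4)*(h^2 - 8*h + 16) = (h - 4)^2*(h - 4)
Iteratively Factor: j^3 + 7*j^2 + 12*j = (j + 4)*(j^2 + 3*j) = j*(j + 4)*(j + 3)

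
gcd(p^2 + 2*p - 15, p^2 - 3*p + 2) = 1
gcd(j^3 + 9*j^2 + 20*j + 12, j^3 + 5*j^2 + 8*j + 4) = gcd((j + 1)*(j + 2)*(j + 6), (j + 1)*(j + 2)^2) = j^2 + 3*j + 2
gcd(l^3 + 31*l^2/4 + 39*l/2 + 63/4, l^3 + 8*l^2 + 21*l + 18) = l^2 + 6*l + 9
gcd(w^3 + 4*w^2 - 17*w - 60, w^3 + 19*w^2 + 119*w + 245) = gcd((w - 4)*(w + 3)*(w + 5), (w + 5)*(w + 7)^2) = w + 5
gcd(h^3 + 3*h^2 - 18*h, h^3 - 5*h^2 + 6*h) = h^2 - 3*h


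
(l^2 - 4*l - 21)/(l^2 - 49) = (l + 3)/(l + 7)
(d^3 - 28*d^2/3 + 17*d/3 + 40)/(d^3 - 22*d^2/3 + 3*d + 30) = (d - 8)/(d - 6)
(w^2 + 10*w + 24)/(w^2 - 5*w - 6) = (w^2 + 10*w + 24)/(w^2 - 5*w - 6)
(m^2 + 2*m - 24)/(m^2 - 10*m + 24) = (m + 6)/(m - 6)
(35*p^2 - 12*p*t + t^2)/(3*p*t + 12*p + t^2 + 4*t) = (35*p^2 - 12*p*t + t^2)/(3*p*t + 12*p + t^2 + 4*t)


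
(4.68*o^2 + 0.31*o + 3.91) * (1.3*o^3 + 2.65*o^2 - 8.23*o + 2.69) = 6.084*o^5 + 12.805*o^4 - 32.6119*o^3 + 20.3994*o^2 - 31.3454*o + 10.5179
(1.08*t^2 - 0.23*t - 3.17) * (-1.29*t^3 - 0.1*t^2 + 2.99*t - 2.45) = -1.3932*t^5 + 0.1887*t^4 + 7.3415*t^3 - 3.0167*t^2 - 8.9148*t + 7.7665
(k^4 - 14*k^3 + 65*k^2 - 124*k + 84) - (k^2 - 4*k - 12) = k^4 - 14*k^3 + 64*k^2 - 120*k + 96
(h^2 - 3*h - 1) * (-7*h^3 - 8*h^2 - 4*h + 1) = -7*h^5 + 13*h^4 + 27*h^3 + 21*h^2 + h - 1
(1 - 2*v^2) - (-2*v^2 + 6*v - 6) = 7 - 6*v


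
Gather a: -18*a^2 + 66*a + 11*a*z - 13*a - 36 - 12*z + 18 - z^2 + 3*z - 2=-18*a^2 + a*(11*z + 53) - z^2 - 9*z - 20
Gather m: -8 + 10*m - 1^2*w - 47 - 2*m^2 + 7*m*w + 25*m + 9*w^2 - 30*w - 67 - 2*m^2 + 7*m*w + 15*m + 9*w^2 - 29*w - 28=-4*m^2 + m*(14*w + 50) + 18*w^2 - 60*w - 150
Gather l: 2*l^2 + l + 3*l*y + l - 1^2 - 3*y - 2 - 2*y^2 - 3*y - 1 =2*l^2 + l*(3*y + 2) - 2*y^2 - 6*y - 4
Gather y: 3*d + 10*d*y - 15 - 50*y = 3*d + y*(10*d - 50) - 15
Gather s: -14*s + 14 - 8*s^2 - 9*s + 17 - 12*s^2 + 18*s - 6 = -20*s^2 - 5*s + 25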